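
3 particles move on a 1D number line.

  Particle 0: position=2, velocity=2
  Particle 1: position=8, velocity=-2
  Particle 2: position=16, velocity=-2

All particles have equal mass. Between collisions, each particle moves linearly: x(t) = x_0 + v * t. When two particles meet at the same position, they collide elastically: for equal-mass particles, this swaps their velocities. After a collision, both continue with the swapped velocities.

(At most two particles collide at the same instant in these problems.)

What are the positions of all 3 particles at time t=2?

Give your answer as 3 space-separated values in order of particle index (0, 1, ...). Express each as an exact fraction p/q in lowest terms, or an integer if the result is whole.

Collision at t=3/2: particles 0 and 1 swap velocities; positions: p0=5 p1=5 p2=13; velocities now: v0=-2 v1=2 v2=-2
Advance to t=2 (no further collisions before then); velocities: v0=-2 v1=2 v2=-2; positions = 4 6 12

Answer: 4 6 12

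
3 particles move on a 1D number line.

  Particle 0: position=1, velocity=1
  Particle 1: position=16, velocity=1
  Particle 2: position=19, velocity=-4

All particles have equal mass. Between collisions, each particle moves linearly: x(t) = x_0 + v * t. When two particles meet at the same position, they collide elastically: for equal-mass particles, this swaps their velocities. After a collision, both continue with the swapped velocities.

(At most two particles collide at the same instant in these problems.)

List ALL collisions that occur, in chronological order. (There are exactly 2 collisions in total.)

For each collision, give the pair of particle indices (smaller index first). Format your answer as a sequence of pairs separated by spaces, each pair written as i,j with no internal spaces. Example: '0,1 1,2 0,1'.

Collision at t=3/5: particles 1 and 2 swap velocities; positions: p0=8/5 p1=83/5 p2=83/5; velocities now: v0=1 v1=-4 v2=1
Collision at t=18/5: particles 0 and 1 swap velocities; positions: p0=23/5 p1=23/5 p2=98/5; velocities now: v0=-4 v1=1 v2=1

Answer: 1,2 0,1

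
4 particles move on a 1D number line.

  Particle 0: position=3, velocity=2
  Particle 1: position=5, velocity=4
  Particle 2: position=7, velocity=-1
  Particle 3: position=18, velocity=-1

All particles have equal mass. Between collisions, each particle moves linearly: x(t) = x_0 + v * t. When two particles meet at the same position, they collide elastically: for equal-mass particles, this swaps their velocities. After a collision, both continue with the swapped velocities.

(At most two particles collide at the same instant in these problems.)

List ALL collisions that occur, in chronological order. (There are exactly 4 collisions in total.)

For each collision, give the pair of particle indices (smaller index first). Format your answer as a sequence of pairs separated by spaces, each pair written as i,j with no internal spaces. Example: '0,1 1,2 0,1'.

Answer: 1,2 0,1 2,3 1,2

Derivation:
Collision at t=2/5: particles 1 and 2 swap velocities; positions: p0=19/5 p1=33/5 p2=33/5 p3=88/5; velocities now: v0=2 v1=-1 v2=4 v3=-1
Collision at t=4/3: particles 0 and 1 swap velocities; positions: p0=17/3 p1=17/3 p2=31/3 p3=50/3; velocities now: v0=-1 v1=2 v2=4 v3=-1
Collision at t=13/5: particles 2 and 3 swap velocities; positions: p0=22/5 p1=41/5 p2=77/5 p3=77/5; velocities now: v0=-1 v1=2 v2=-1 v3=4
Collision at t=5: particles 1 and 2 swap velocities; positions: p0=2 p1=13 p2=13 p3=25; velocities now: v0=-1 v1=-1 v2=2 v3=4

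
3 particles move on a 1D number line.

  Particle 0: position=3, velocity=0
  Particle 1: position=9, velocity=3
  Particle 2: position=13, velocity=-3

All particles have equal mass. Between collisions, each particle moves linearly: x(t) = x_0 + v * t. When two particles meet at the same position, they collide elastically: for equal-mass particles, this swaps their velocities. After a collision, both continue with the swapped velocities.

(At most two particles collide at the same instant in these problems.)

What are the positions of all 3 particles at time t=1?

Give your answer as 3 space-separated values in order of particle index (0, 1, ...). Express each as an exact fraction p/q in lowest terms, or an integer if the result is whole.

Collision at t=2/3: particles 1 and 2 swap velocities; positions: p0=3 p1=11 p2=11; velocities now: v0=0 v1=-3 v2=3
Advance to t=1 (no further collisions before then); velocities: v0=0 v1=-3 v2=3; positions = 3 10 12

Answer: 3 10 12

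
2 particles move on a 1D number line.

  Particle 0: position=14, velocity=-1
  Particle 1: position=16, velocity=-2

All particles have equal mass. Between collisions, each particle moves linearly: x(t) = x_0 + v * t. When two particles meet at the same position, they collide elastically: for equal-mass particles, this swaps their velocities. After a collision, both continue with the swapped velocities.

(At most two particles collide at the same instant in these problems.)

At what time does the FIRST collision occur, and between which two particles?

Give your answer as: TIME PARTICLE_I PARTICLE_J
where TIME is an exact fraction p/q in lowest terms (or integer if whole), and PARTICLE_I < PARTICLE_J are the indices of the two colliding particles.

Pair (0,1): pos 14,16 vel -1,-2 -> gap=2, closing at 1/unit, collide at t=2
Earliest collision: t=2 between 0 and 1

Answer: 2 0 1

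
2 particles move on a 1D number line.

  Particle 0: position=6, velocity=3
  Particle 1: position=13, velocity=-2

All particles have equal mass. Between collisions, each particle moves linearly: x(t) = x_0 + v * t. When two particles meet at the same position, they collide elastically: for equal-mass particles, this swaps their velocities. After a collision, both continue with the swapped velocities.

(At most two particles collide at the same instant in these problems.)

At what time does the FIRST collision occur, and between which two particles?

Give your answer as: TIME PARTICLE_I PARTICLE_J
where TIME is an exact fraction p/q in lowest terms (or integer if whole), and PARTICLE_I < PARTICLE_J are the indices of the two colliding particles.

Pair (0,1): pos 6,13 vel 3,-2 -> gap=7, closing at 5/unit, collide at t=7/5
Earliest collision: t=7/5 between 0 and 1

Answer: 7/5 0 1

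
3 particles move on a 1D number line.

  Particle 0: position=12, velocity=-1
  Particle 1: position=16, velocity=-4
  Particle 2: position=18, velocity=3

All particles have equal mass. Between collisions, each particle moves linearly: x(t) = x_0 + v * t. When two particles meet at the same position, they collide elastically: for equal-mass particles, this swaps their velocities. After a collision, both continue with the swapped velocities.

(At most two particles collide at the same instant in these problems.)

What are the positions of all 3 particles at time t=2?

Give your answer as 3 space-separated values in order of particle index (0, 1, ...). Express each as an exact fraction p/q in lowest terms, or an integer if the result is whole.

Collision at t=4/3: particles 0 and 1 swap velocities; positions: p0=32/3 p1=32/3 p2=22; velocities now: v0=-4 v1=-1 v2=3
Advance to t=2 (no further collisions before then); velocities: v0=-4 v1=-1 v2=3; positions = 8 10 24

Answer: 8 10 24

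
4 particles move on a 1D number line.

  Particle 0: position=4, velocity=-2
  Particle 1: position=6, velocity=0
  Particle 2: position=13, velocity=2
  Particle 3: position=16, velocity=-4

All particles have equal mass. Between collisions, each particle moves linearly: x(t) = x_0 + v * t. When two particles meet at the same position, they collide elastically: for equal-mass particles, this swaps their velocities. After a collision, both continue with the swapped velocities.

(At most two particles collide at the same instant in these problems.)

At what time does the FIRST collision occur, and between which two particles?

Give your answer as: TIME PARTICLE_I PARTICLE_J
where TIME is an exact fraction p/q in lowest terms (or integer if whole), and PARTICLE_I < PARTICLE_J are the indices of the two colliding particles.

Answer: 1/2 2 3

Derivation:
Pair (0,1): pos 4,6 vel -2,0 -> not approaching (rel speed -2 <= 0)
Pair (1,2): pos 6,13 vel 0,2 -> not approaching (rel speed -2 <= 0)
Pair (2,3): pos 13,16 vel 2,-4 -> gap=3, closing at 6/unit, collide at t=1/2
Earliest collision: t=1/2 between 2 and 3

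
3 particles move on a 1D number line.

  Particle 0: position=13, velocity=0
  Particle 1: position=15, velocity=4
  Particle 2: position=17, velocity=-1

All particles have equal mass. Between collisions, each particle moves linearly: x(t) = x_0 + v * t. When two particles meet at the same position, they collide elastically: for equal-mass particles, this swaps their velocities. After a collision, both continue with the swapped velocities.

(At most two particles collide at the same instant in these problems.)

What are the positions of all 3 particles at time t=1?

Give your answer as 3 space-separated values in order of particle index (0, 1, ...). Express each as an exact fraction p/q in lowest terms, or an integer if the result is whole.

Collision at t=2/5: particles 1 and 2 swap velocities; positions: p0=13 p1=83/5 p2=83/5; velocities now: v0=0 v1=-1 v2=4
Advance to t=1 (no further collisions before then); velocities: v0=0 v1=-1 v2=4; positions = 13 16 19

Answer: 13 16 19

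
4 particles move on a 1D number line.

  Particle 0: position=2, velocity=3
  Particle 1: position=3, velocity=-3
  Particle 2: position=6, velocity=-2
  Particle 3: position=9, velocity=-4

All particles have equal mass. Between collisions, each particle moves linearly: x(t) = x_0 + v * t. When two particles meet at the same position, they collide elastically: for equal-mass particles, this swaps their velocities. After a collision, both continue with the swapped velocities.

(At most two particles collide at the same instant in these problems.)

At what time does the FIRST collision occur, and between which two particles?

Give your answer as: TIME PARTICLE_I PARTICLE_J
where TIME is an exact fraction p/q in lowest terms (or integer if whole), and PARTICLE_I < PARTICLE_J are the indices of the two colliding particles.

Answer: 1/6 0 1

Derivation:
Pair (0,1): pos 2,3 vel 3,-3 -> gap=1, closing at 6/unit, collide at t=1/6
Pair (1,2): pos 3,6 vel -3,-2 -> not approaching (rel speed -1 <= 0)
Pair (2,3): pos 6,9 vel -2,-4 -> gap=3, closing at 2/unit, collide at t=3/2
Earliest collision: t=1/6 between 0 and 1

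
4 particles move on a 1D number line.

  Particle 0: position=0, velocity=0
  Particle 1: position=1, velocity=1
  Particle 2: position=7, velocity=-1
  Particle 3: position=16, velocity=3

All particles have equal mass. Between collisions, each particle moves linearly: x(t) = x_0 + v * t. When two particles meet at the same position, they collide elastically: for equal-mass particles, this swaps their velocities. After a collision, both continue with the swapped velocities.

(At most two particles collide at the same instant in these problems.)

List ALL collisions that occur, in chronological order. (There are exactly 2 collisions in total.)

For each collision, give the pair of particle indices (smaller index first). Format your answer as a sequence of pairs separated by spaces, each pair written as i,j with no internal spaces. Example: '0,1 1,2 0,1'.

Collision at t=3: particles 1 and 2 swap velocities; positions: p0=0 p1=4 p2=4 p3=25; velocities now: v0=0 v1=-1 v2=1 v3=3
Collision at t=7: particles 0 and 1 swap velocities; positions: p0=0 p1=0 p2=8 p3=37; velocities now: v0=-1 v1=0 v2=1 v3=3

Answer: 1,2 0,1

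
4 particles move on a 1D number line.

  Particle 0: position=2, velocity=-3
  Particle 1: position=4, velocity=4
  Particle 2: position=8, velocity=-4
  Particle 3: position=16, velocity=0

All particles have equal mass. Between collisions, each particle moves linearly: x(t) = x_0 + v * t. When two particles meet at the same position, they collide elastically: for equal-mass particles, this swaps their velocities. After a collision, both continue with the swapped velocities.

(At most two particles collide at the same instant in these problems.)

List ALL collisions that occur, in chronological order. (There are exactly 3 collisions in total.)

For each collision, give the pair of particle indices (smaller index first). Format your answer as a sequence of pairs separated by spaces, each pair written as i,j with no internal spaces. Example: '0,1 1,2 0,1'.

Collision at t=1/2: particles 1 and 2 swap velocities; positions: p0=1/2 p1=6 p2=6 p3=16; velocities now: v0=-3 v1=-4 v2=4 v3=0
Collision at t=3: particles 2 and 3 swap velocities; positions: p0=-7 p1=-4 p2=16 p3=16; velocities now: v0=-3 v1=-4 v2=0 v3=4
Collision at t=6: particles 0 and 1 swap velocities; positions: p0=-16 p1=-16 p2=16 p3=28; velocities now: v0=-4 v1=-3 v2=0 v3=4

Answer: 1,2 2,3 0,1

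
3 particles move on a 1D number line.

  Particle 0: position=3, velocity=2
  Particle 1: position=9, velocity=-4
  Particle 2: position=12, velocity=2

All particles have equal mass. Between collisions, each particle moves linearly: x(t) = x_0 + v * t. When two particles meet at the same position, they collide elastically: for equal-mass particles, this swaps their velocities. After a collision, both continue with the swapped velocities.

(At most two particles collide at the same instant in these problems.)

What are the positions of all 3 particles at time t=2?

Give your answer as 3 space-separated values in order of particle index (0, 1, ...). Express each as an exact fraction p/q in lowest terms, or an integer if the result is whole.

Collision at t=1: particles 0 and 1 swap velocities; positions: p0=5 p1=5 p2=14; velocities now: v0=-4 v1=2 v2=2
Advance to t=2 (no further collisions before then); velocities: v0=-4 v1=2 v2=2; positions = 1 7 16

Answer: 1 7 16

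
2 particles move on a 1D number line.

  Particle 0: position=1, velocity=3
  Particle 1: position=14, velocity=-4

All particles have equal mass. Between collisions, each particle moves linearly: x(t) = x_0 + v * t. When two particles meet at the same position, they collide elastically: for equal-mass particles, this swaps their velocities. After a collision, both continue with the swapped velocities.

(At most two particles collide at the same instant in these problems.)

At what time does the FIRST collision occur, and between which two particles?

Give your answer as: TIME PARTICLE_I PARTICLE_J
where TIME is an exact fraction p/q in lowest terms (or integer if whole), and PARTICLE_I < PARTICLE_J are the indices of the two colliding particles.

Pair (0,1): pos 1,14 vel 3,-4 -> gap=13, closing at 7/unit, collide at t=13/7
Earliest collision: t=13/7 between 0 and 1

Answer: 13/7 0 1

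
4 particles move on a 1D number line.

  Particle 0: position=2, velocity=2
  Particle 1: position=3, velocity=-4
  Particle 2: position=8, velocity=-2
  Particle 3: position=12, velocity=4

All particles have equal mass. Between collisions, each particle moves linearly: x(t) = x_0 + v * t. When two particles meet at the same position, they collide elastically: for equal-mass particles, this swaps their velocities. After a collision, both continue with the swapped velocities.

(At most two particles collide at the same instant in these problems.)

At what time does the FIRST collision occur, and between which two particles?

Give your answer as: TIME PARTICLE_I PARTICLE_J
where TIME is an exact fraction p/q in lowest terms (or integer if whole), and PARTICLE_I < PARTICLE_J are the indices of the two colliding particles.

Answer: 1/6 0 1

Derivation:
Pair (0,1): pos 2,3 vel 2,-4 -> gap=1, closing at 6/unit, collide at t=1/6
Pair (1,2): pos 3,8 vel -4,-2 -> not approaching (rel speed -2 <= 0)
Pair (2,3): pos 8,12 vel -2,4 -> not approaching (rel speed -6 <= 0)
Earliest collision: t=1/6 between 0 and 1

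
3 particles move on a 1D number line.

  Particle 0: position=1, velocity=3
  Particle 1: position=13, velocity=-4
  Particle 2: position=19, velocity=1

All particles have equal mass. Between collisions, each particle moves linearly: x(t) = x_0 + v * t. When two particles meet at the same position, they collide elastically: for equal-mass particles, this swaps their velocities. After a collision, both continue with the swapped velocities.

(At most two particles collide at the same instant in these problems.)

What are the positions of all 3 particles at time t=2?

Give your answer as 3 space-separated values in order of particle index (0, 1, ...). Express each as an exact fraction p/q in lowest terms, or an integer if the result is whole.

Collision at t=12/7: particles 0 and 1 swap velocities; positions: p0=43/7 p1=43/7 p2=145/7; velocities now: v0=-4 v1=3 v2=1
Advance to t=2 (no further collisions before then); velocities: v0=-4 v1=3 v2=1; positions = 5 7 21

Answer: 5 7 21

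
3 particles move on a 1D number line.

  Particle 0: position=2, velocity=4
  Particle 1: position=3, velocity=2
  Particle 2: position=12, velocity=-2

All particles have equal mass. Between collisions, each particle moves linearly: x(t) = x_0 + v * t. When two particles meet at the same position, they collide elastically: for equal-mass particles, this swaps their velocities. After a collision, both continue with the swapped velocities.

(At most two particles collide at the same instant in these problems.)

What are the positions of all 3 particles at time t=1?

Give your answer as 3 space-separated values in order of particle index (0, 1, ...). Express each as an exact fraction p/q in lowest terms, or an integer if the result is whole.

Collision at t=1/2: particles 0 and 1 swap velocities; positions: p0=4 p1=4 p2=11; velocities now: v0=2 v1=4 v2=-2
Advance to t=1 (no further collisions before then); velocities: v0=2 v1=4 v2=-2; positions = 5 6 10

Answer: 5 6 10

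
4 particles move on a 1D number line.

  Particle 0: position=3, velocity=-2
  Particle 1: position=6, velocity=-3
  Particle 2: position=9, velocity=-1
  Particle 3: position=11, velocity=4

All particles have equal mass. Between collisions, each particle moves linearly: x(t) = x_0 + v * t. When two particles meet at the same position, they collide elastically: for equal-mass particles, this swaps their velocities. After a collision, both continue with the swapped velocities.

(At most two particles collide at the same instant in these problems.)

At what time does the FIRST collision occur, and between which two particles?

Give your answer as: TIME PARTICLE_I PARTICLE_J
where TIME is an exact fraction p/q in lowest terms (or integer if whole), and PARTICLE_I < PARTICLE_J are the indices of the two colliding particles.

Answer: 3 0 1

Derivation:
Pair (0,1): pos 3,6 vel -2,-3 -> gap=3, closing at 1/unit, collide at t=3
Pair (1,2): pos 6,9 vel -3,-1 -> not approaching (rel speed -2 <= 0)
Pair (2,3): pos 9,11 vel -1,4 -> not approaching (rel speed -5 <= 0)
Earliest collision: t=3 between 0 and 1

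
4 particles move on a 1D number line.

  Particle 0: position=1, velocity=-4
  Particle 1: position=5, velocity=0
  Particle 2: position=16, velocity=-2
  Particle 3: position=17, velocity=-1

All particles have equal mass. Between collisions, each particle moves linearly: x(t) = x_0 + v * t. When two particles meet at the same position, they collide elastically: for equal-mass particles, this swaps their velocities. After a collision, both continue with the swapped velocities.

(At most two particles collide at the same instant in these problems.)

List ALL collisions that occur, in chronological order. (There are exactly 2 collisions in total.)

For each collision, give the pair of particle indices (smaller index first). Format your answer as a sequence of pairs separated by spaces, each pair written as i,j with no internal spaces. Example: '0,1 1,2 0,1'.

Answer: 1,2 2,3

Derivation:
Collision at t=11/2: particles 1 and 2 swap velocities; positions: p0=-21 p1=5 p2=5 p3=23/2; velocities now: v0=-4 v1=-2 v2=0 v3=-1
Collision at t=12: particles 2 and 3 swap velocities; positions: p0=-47 p1=-8 p2=5 p3=5; velocities now: v0=-4 v1=-2 v2=-1 v3=0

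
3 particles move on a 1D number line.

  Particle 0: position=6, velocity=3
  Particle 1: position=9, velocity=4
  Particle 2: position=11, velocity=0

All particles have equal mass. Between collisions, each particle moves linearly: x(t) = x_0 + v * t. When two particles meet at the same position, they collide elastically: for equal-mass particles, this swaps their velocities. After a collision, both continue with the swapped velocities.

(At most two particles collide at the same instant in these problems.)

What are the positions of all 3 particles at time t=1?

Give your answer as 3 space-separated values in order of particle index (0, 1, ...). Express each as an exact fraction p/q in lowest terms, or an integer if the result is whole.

Answer: 9 11 13

Derivation:
Collision at t=1/2: particles 1 and 2 swap velocities; positions: p0=15/2 p1=11 p2=11; velocities now: v0=3 v1=0 v2=4
Advance to t=1 (no further collisions before then); velocities: v0=3 v1=0 v2=4; positions = 9 11 13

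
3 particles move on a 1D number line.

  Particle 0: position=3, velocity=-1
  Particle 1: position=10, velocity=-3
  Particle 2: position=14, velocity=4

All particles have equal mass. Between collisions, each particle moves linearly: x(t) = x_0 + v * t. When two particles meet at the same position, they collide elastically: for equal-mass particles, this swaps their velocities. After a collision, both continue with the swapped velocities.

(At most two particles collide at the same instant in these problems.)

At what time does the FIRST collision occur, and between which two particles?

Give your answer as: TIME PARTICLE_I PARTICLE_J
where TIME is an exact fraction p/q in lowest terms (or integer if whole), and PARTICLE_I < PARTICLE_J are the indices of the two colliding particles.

Pair (0,1): pos 3,10 vel -1,-3 -> gap=7, closing at 2/unit, collide at t=7/2
Pair (1,2): pos 10,14 vel -3,4 -> not approaching (rel speed -7 <= 0)
Earliest collision: t=7/2 between 0 and 1

Answer: 7/2 0 1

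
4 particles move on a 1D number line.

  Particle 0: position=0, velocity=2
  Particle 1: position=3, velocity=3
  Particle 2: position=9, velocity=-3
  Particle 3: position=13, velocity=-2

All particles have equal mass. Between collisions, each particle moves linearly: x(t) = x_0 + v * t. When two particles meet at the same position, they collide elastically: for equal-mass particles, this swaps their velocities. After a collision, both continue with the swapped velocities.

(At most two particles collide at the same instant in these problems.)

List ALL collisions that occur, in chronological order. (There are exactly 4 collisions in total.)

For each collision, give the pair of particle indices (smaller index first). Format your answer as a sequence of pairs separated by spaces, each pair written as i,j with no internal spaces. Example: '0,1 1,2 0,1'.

Collision at t=1: particles 1 and 2 swap velocities; positions: p0=2 p1=6 p2=6 p3=11; velocities now: v0=2 v1=-3 v2=3 v3=-2
Collision at t=9/5: particles 0 and 1 swap velocities; positions: p0=18/5 p1=18/5 p2=42/5 p3=47/5; velocities now: v0=-3 v1=2 v2=3 v3=-2
Collision at t=2: particles 2 and 3 swap velocities; positions: p0=3 p1=4 p2=9 p3=9; velocities now: v0=-3 v1=2 v2=-2 v3=3
Collision at t=13/4: particles 1 and 2 swap velocities; positions: p0=-3/4 p1=13/2 p2=13/2 p3=51/4; velocities now: v0=-3 v1=-2 v2=2 v3=3

Answer: 1,2 0,1 2,3 1,2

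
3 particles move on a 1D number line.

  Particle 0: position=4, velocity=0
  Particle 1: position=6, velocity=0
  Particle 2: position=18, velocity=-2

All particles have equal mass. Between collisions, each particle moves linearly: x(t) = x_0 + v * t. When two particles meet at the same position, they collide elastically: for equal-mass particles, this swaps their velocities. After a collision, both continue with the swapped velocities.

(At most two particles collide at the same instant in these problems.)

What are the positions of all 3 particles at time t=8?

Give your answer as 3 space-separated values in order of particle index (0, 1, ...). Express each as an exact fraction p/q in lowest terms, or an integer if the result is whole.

Collision at t=6: particles 1 and 2 swap velocities; positions: p0=4 p1=6 p2=6; velocities now: v0=0 v1=-2 v2=0
Collision at t=7: particles 0 and 1 swap velocities; positions: p0=4 p1=4 p2=6; velocities now: v0=-2 v1=0 v2=0
Advance to t=8 (no further collisions before then); velocities: v0=-2 v1=0 v2=0; positions = 2 4 6

Answer: 2 4 6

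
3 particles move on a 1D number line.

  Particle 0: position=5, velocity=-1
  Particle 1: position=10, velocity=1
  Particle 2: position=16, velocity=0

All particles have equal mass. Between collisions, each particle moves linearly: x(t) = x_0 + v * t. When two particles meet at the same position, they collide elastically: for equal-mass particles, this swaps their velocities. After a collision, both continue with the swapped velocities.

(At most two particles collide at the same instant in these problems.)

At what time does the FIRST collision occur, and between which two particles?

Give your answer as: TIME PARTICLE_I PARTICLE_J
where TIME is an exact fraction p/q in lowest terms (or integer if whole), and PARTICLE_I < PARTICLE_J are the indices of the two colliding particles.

Pair (0,1): pos 5,10 vel -1,1 -> not approaching (rel speed -2 <= 0)
Pair (1,2): pos 10,16 vel 1,0 -> gap=6, closing at 1/unit, collide at t=6
Earliest collision: t=6 between 1 and 2

Answer: 6 1 2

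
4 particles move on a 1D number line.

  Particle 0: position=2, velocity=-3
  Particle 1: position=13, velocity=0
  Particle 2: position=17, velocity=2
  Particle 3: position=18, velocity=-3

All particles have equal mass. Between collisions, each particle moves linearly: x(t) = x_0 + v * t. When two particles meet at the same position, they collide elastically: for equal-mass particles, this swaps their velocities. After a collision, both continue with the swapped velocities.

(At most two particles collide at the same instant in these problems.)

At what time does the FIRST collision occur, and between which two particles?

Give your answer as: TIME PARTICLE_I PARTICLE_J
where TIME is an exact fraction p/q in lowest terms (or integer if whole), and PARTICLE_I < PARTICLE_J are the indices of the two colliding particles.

Answer: 1/5 2 3

Derivation:
Pair (0,1): pos 2,13 vel -3,0 -> not approaching (rel speed -3 <= 0)
Pair (1,2): pos 13,17 vel 0,2 -> not approaching (rel speed -2 <= 0)
Pair (2,3): pos 17,18 vel 2,-3 -> gap=1, closing at 5/unit, collide at t=1/5
Earliest collision: t=1/5 between 2 and 3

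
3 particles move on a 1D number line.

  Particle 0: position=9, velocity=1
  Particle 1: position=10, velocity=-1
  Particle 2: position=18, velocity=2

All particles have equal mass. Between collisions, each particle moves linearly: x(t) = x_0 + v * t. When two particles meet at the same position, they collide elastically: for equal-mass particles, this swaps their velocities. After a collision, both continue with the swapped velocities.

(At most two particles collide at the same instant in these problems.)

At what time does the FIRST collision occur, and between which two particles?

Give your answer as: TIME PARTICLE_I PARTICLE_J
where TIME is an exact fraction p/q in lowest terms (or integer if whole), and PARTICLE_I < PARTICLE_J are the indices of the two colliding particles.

Answer: 1/2 0 1

Derivation:
Pair (0,1): pos 9,10 vel 1,-1 -> gap=1, closing at 2/unit, collide at t=1/2
Pair (1,2): pos 10,18 vel -1,2 -> not approaching (rel speed -3 <= 0)
Earliest collision: t=1/2 between 0 and 1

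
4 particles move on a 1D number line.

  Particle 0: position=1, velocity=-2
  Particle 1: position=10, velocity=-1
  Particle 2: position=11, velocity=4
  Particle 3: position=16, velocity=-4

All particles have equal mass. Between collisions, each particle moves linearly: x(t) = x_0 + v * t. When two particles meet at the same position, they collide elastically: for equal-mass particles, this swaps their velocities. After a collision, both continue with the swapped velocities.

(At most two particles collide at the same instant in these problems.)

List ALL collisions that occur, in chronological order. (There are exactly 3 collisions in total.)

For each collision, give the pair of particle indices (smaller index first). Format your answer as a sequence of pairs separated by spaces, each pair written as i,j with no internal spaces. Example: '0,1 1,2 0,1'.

Answer: 2,3 1,2 0,1

Derivation:
Collision at t=5/8: particles 2 and 3 swap velocities; positions: p0=-1/4 p1=75/8 p2=27/2 p3=27/2; velocities now: v0=-2 v1=-1 v2=-4 v3=4
Collision at t=2: particles 1 and 2 swap velocities; positions: p0=-3 p1=8 p2=8 p3=19; velocities now: v0=-2 v1=-4 v2=-1 v3=4
Collision at t=15/2: particles 0 and 1 swap velocities; positions: p0=-14 p1=-14 p2=5/2 p3=41; velocities now: v0=-4 v1=-2 v2=-1 v3=4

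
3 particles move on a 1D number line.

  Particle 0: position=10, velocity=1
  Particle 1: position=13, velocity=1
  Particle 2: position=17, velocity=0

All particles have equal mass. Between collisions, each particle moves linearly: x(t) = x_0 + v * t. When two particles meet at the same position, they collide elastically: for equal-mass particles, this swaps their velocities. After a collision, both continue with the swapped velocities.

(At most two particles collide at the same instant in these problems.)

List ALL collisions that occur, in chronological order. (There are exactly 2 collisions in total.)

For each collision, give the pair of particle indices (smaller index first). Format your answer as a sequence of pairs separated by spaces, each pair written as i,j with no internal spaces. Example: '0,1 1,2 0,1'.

Answer: 1,2 0,1

Derivation:
Collision at t=4: particles 1 and 2 swap velocities; positions: p0=14 p1=17 p2=17; velocities now: v0=1 v1=0 v2=1
Collision at t=7: particles 0 and 1 swap velocities; positions: p0=17 p1=17 p2=20; velocities now: v0=0 v1=1 v2=1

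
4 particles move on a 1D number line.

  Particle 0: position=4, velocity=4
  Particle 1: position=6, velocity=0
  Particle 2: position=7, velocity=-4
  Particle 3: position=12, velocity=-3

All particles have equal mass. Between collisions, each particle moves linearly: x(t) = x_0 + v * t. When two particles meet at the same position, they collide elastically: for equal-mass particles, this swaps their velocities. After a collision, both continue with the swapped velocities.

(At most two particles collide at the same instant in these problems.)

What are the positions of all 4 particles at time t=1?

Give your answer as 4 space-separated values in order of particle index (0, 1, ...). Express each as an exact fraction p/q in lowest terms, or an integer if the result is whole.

Answer: 3 6 8 9

Derivation:
Collision at t=1/4: particles 1 and 2 swap velocities; positions: p0=5 p1=6 p2=6 p3=45/4; velocities now: v0=4 v1=-4 v2=0 v3=-3
Collision at t=3/8: particles 0 and 1 swap velocities; positions: p0=11/2 p1=11/2 p2=6 p3=87/8; velocities now: v0=-4 v1=4 v2=0 v3=-3
Collision at t=1/2: particles 1 and 2 swap velocities; positions: p0=5 p1=6 p2=6 p3=21/2; velocities now: v0=-4 v1=0 v2=4 v3=-3
Advance to t=1 (no further collisions before then); velocities: v0=-4 v1=0 v2=4 v3=-3; positions = 3 6 8 9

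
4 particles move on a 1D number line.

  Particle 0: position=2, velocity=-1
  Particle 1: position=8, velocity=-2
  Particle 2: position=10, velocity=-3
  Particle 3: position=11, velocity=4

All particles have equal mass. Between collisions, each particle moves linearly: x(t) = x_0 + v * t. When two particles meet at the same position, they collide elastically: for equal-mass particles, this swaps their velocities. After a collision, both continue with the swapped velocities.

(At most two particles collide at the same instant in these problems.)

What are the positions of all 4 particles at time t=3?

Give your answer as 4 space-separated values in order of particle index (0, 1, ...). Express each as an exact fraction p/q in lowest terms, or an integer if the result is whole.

Answer: -1 1 2 23

Derivation:
Collision at t=2: particles 1 and 2 swap velocities; positions: p0=0 p1=4 p2=4 p3=19; velocities now: v0=-1 v1=-3 v2=-2 v3=4
Advance to t=3 (no further collisions before then); velocities: v0=-1 v1=-3 v2=-2 v3=4; positions = -1 1 2 23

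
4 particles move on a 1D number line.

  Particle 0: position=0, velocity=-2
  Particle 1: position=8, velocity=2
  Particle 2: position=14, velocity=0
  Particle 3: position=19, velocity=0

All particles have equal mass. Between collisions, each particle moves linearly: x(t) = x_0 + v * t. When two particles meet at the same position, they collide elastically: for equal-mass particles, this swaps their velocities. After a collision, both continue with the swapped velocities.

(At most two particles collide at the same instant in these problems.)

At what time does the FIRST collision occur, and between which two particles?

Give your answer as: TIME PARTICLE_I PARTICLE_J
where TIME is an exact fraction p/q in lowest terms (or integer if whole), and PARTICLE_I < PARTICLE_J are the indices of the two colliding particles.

Answer: 3 1 2

Derivation:
Pair (0,1): pos 0,8 vel -2,2 -> not approaching (rel speed -4 <= 0)
Pair (1,2): pos 8,14 vel 2,0 -> gap=6, closing at 2/unit, collide at t=3
Pair (2,3): pos 14,19 vel 0,0 -> not approaching (rel speed 0 <= 0)
Earliest collision: t=3 between 1 and 2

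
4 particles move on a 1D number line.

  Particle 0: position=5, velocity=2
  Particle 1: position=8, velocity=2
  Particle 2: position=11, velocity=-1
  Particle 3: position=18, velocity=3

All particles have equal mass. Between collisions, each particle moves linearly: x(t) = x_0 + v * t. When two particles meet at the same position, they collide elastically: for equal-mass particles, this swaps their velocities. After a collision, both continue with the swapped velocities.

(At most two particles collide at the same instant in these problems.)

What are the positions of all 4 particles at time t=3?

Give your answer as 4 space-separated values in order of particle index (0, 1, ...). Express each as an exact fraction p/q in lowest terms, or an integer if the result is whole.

Answer: 8 11 14 27

Derivation:
Collision at t=1: particles 1 and 2 swap velocities; positions: p0=7 p1=10 p2=10 p3=21; velocities now: v0=2 v1=-1 v2=2 v3=3
Collision at t=2: particles 0 and 1 swap velocities; positions: p0=9 p1=9 p2=12 p3=24; velocities now: v0=-1 v1=2 v2=2 v3=3
Advance to t=3 (no further collisions before then); velocities: v0=-1 v1=2 v2=2 v3=3; positions = 8 11 14 27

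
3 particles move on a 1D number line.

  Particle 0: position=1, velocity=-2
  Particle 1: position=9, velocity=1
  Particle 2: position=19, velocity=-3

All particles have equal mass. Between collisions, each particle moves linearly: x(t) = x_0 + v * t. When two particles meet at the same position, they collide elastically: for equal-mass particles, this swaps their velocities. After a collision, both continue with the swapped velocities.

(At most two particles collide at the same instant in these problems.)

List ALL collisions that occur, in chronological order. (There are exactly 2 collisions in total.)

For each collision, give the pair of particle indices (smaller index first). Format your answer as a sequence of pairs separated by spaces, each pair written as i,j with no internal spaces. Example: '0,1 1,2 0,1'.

Collision at t=5/2: particles 1 and 2 swap velocities; positions: p0=-4 p1=23/2 p2=23/2; velocities now: v0=-2 v1=-3 v2=1
Collision at t=18: particles 0 and 1 swap velocities; positions: p0=-35 p1=-35 p2=27; velocities now: v0=-3 v1=-2 v2=1

Answer: 1,2 0,1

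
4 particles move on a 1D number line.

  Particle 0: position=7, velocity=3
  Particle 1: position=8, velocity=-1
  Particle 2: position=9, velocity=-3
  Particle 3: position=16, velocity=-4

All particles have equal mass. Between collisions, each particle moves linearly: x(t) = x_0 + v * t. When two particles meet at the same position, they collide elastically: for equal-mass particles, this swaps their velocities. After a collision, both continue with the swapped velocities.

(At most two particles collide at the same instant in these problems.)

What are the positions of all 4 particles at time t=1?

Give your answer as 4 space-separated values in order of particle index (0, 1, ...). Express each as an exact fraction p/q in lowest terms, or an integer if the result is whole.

Collision at t=1/4: particles 0 and 1 swap velocities; positions: p0=31/4 p1=31/4 p2=33/4 p3=15; velocities now: v0=-1 v1=3 v2=-3 v3=-4
Collision at t=1/3: particles 1 and 2 swap velocities; positions: p0=23/3 p1=8 p2=8 p3=44/3; velocities now: v0=-1 v1=-3 v2=3 v3=-4
Collision at t=1/2: particles 0 and 1 swap velocities; positions: p0=15/2 p1=15/2 p2=17/2 p3=14; velocities now: v0=-3 v1=-1 v2=3 v3=-4
Advance to t=1 (no further collisions before then); velocities: v0=-3 v1=-1 v2=3 v3=-4; positions = 6 7 10 12

Answer: 6 7 10 12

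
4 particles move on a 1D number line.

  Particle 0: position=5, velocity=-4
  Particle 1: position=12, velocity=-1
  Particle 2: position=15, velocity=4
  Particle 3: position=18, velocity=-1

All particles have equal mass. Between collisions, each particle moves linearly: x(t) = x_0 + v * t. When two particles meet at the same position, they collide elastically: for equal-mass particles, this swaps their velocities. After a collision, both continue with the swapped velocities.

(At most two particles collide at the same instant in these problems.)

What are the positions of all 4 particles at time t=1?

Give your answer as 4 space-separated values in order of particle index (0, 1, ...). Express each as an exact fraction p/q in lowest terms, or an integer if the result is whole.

Collision at t=3/5: particles 2 and 3 swap velocities; positions: p0=13/5 p1=57/5 p2=87/5 p3=87/5; velocities now: v0=-4 v1=-1 v2=-1 v3=4
Advance to t=1 (no further collisions before then); velocities: v0=-4 v1=-1 v2=-1 v3=4; positions = 1 11 17 19

Answer: 1 11 17 19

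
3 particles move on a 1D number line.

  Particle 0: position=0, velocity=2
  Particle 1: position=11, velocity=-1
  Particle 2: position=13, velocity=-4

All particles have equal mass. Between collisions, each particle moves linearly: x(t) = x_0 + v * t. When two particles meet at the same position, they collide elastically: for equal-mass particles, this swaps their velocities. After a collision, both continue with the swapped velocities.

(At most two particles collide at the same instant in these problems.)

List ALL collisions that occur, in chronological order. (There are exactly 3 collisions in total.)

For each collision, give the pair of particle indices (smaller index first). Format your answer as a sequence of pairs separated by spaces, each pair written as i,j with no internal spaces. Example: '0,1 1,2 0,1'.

Answer: 1,2 0,1 1,2

Derivation:
Collision at t=2/3: particles 1 and 2 swap velocities; positions: p0=4/3 p1=31/3 p2=31/3; velocities now: v0=2 v1=-4 v2=-1
Collision at t=13/6: particles 0 and 1 swap velocities; positions: p0=13/3 p1=13/3 p2=53/6; velocities now: v0=-4 v1=2 v2=-1
Collision at t=11/3: particles 1 and 2 swap velocities; positions: p0=-5/3 p1=22/3 p2=22/3; velocities now: v0=-4 v1=-1 v2=2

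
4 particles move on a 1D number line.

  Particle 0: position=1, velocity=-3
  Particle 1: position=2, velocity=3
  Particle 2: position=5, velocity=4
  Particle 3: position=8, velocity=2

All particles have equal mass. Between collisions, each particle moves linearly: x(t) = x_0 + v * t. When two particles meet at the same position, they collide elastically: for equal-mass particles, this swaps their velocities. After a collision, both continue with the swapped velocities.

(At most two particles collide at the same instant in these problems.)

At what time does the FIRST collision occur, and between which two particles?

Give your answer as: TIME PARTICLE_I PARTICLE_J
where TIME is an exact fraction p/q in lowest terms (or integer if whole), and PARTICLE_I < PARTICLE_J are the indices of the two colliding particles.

Pair (0,1): pos 1,2 vel -3,3 -> not approaching (rel speed -6 <= 0)
Pair (1,2): pos 2,5 vel 3,4 -> not approaching (rel speed -1 <= 0)
Pair (2,3): pos 5,8 vel 4,2 -> gap=3, closing at 2/unit, collide at t=3/2
Earliest collision: t=3/2 between 2 and 3

Answer: 3/2 2 3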